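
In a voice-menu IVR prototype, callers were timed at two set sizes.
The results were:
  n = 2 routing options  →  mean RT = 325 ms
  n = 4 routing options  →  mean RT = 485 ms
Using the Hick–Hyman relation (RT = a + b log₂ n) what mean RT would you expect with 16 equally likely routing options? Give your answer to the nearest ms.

805 ms

Fit slope and intercept:
  b = (485 − 325) / (log₂ 4 − log₂ 2) = 160 / (2 − 1) = 160 ms/bit
  a = 325 − 160 × 1 = 165 ms
Then RT(16) = 165 + 160 × log₂ 16 = 165 + 160 × 4 ≈ 805.000 ms.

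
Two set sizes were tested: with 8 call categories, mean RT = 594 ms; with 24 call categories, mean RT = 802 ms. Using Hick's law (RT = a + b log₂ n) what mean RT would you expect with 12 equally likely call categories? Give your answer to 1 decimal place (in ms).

With log₂ n on the abscissa the relation is linear; from the two conditions:
  b = (802 − 594) / (log₂ 24 − log₂ 8) = 208 / (4.5850 − 3) = 131.233 ms/bit
  a = 594 − 131.233 × 3 = 200.300 ms
Then RT(12) = 200.300 + 131.233 × log₂ 12 = 200.300 + 131.233 × 3.5850 ≈ 670.767 ms.

670.8 ms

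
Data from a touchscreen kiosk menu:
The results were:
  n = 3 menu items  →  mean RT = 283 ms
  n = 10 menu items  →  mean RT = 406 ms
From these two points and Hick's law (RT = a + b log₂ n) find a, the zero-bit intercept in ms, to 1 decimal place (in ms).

170.8 ms

Slope: b = (406 − 283) / (log₂ 10 − log₂ 3) = 123/1.7370 = 70.813 ms/bit.
Intercept: a = 283 − 70.813·log₂(3) = 170.764 ms.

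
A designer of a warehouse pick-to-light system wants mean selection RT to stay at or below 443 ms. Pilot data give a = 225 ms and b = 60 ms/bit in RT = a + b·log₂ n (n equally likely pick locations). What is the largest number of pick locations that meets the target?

12

Information budget: (443 − 225)/60 = 3.6333 bits, so n ≤ 2^3.6333 = 12.409 → at most 12.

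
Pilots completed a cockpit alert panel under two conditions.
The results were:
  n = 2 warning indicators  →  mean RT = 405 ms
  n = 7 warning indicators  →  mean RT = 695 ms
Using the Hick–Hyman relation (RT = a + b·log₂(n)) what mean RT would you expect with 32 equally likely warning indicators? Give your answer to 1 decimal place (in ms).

Solve the two-equation system in a and b:
  b = (695 − 405) / (log₂ 7 − log₂ 2) = 290 / (2.8074 − 1) = 160.455 ms/bit
  a = 405 − 160.455 × 1 = 244.545 ms
Then RT(32) = 244.545 + 160.455 × log₂ 32 = 244.545 + 160.455 × 5 ≈ 1046.822 ms.

1046.8 ms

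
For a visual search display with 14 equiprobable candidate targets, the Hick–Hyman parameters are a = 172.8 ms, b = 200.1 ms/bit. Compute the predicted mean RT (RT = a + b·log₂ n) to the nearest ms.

935 ms

log₂(14) = 3.8074 bits, so RT = 172.8 + 200.1 × 3.8074 ≈ 934.652 ms.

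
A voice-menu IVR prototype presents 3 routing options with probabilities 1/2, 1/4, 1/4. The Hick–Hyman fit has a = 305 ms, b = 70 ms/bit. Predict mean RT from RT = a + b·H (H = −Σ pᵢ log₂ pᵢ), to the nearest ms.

410 ms

H = −Σ pᵢ log₂ pᵢ = 0.5·1 + 0.25·2 + 0.25·2 = 1.500 bits.
RT = 305 + 70 × 1.500 = 410.00 ms.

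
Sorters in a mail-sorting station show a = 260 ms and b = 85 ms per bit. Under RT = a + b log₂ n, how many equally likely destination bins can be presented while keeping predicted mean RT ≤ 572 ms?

12

85·log₂ n ≤ 572 − 260 = 312, giving log₂ n ≤ 3.6706 and n ≤ 12.734. The largest whole number is 12.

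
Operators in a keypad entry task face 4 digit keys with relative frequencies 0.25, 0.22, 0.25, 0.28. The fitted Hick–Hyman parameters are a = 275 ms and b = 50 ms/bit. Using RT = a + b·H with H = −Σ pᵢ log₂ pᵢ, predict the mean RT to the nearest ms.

H = 0.25·log₂(1/0.25) + 0.22·log₂(1/0.22) + 0.25·log₂(1/0.25) + 0.28·log₂(1/0.28) = 1.9948 bits.
RT = 275 + 50 × 1.9948 = 374.74 ms.

375 ms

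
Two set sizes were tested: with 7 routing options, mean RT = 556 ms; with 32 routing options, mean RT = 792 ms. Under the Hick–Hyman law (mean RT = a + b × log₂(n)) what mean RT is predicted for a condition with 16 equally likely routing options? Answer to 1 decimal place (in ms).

RT is linear in log₂ n, so two points fix the line:
  b = (792 − 556) / (log₂ 32 − log₂ 7) = 236 / (5 − 2.8074) = 107.633 ms/bit
  a = 556 − 107.633 × 2.8074 = 253.837 ms
Then RT(16) = 253.837 + 107.633 × log₂ 16 = 253.837 + 107.633 × 4 ≈ 684.367 ms.

684.4 ms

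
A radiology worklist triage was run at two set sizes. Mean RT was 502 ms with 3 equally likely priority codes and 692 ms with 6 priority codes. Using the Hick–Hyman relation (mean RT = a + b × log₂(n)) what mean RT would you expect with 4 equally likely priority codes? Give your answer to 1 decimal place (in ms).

580.9 ms

Fit slope and intercept:
  b = (692 − 502) / (log₂ 6 − log₂ 3) = 190 / (2.5850 − 1.5850) = 190.000 ms/bit
  a = 502 − 190.000 × 1.5850 = 200.857 ms
Then RT(4) = 200.857 + 190.000 × log₂ 4 = 200.857 + 190.000 × 2 ≈ 580.857 ms.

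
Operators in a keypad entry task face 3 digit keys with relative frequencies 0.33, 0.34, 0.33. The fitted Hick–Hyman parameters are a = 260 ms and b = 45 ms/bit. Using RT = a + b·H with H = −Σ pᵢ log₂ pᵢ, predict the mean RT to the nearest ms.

H = 0.33·log₂(1/0.33) + 0.34·log₂(1/0.34) + 0.33·log₂(1/0.33) = 1.5848 bits.
RT = 260 + 45 × 1.5848 = 331.32 ms.

331 ms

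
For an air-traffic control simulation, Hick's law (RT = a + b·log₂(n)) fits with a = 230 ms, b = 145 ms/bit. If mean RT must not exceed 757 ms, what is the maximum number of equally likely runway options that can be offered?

145·log₂ n ≤ 757 − 230 = 527, giving log₂ n ≤ 3.6345 and n ≤ 12.419. The largest whole number is 12.

12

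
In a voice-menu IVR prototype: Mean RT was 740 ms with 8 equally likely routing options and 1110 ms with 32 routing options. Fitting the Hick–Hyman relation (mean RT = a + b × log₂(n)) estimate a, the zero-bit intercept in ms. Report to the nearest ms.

The slope on a log₂ axis is (1110 − 740) / (5 − 3) = 185 ms/bit.
a = RT₁ − b·log₂ n₁ = 740 − 185 × 3 = 185.000 ms.

185 ms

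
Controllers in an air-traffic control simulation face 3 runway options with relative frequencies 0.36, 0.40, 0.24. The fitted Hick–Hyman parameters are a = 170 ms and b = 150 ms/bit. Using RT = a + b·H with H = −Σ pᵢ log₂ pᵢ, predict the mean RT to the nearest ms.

403 ms

H = 0.36·log₂(1/0.36) + 0.40·log₂(1/0.40) + 0.24·log₂(1/0.24) = 1.5535 bits.
RT = 170 + 150 × 1.5535 = 403.03 ms.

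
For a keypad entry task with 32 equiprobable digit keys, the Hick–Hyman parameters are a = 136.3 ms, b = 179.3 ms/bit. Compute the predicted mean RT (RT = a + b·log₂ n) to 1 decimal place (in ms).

1032.8 ms

log₂(32) = 5 bits, so RT = 136.3 + 179.3 × 5 ≈ 1032.800 ms.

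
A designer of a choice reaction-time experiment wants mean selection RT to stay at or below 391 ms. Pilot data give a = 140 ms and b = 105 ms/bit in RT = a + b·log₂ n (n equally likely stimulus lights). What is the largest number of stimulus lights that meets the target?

5

Information budget: (391 − 140)/105 = 2.3905 bits, so n ≤ 2^2.3905 = 5.243 → at most 5.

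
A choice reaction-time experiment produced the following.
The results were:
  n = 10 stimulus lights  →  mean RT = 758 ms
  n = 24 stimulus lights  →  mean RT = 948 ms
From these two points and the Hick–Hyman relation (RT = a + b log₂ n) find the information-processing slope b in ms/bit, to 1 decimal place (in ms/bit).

150.4 ms/bit

Slope: b = (948 − 758) / (log₂ 24 − log₂ 10) = 190/1.2630 = 150.431 ms/bit.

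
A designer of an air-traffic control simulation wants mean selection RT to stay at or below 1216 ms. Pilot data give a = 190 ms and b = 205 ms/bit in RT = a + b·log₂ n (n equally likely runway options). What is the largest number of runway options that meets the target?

Information budget: (1216 − 190)/205 = 5.0049 bits, so n ≤ 2^5.0049 = 32.108 → at most 32.

32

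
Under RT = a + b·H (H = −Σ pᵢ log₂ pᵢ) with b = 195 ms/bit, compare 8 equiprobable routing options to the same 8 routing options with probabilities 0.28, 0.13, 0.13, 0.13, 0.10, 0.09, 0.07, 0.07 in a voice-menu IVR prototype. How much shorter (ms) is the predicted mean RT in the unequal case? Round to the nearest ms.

30 ms

Equiprobable entropy H₀ = log₂ 8 = 3.0000 bits.
Skewed entropy H = −Σ pᵢ log₂ pᵢ = 2.8441 bits.
ΔRT = b·(H₀ − H) = 195 × 0.1559 = 30.40 ms.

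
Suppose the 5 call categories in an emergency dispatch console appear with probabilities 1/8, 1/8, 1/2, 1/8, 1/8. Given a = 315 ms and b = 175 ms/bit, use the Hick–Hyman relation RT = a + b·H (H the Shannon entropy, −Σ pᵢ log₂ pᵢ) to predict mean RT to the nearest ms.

Each term −pᵢ log₂ pᵢ: 0.125·3 + 0.125·3 + 0.5·1 + 0.125·3 + 0.125·3; summed, H = 2.000 bits.
Mean RT = a + bH = 315 + 175·2.000 = 665.00 ms.

665 ms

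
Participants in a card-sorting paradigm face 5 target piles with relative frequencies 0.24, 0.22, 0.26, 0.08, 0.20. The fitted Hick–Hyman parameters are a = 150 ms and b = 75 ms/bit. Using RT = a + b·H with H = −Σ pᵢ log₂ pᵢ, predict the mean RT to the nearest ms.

318 ms

Entropy contributions −pᵢ log₂ pᵢ: 0.4941, 0.4806, 0.5053, 0.2915, 0.4644; sum H = 2.2359 bits.
RT = a + bH = 150 + 75·2.2359 = 317.69 ms.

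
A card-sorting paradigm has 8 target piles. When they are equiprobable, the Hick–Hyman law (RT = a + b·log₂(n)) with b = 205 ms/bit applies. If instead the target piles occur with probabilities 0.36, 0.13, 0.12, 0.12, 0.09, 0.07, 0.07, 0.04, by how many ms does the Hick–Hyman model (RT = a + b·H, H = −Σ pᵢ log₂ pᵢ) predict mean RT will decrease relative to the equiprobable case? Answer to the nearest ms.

65 ms

Equiprobable entropy H₀ = log₂ 8 = 3.0000 bits.
Skewed entropy H = −Σ pᵢ log₂ pᵢ = 2.6829 bits.
ΔRT = b·(H₀ − H) = 205 × 0.3171 = 65.00 ms.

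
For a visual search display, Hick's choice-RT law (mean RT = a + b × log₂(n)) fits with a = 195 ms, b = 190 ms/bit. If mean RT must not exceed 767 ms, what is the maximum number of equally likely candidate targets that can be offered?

Set 195 + 190·log₂ n ≤ 767 → log₂ n ≤ (767 − 195)/190 = 3.0105.
So n ≤ 2^3.0105 = 8.059; the largest integer n is 8.

8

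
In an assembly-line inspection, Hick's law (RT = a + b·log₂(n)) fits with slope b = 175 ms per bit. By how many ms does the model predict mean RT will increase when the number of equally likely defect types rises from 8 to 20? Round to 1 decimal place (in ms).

231.3 ms

ΔRT = (a + b log₂ n₂) − (a + b log₂ n₁) = b·(log₂ n₂ − log₂ n₁).
log₂(20) − log₂(8) = 4.3219 − 3 = 1.3219.
ΔRT = 175 × 1.3219 = 231.337 ms.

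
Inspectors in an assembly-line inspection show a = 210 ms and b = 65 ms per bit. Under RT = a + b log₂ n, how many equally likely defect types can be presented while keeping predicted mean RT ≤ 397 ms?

Set 210 + 65·log₂ n ≤ 397 → log₂ n ≤ (397 − 210)/65 = 2.8769.
So n ≤ 2^2.8769 = 7.346; the largest integer n is 7.

7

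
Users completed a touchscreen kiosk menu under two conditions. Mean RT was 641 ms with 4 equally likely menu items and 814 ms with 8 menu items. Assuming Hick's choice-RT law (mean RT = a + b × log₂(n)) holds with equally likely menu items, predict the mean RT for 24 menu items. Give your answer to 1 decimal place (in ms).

Solve the two-equation system in a and b:
  b = (814 − 641) / (log₂ 8 − log₂ 4) = 173 / (3 − 2) = 173.000 ms/bit
  a = 641 − 173.000 × 2 = 295.000 ms
Then RT(24) = 295.000 + 173.000 × log₂ 24 = 295.000 + 173.000 × 4.5850 ≈ 1088.199 ms.

1088.2 ms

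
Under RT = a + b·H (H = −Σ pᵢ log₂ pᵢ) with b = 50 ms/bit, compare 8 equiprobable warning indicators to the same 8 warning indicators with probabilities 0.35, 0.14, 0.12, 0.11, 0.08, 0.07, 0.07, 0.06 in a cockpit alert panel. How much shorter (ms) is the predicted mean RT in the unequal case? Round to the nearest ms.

The RT saving is b·ΔH. Equiprobable H₀ = log₂(8) = 3.0000 bits; with the given probabilities H = 2.7167 bits.
b·(H₀ − H) = 50 × (3.0000 − 2.7167) = 14.16 ms.

14 ms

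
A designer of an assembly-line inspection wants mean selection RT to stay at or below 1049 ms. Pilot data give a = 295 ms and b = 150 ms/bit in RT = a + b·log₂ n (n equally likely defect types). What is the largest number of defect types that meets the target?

32

Set 295 + 150·log₂ n ≤ 1049 → log₂ n ≤ (1049 − 295)/150 = 5.0267.
So n ≤ 2^5.0267 = 32.597; the largest integer n is 32.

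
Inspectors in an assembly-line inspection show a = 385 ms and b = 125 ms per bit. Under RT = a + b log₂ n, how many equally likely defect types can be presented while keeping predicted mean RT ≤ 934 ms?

Information budget: (934 − 385)/125 = 4.3920 bits, so n ≤ 2^4.3920 = 20.995 → at most 20.

20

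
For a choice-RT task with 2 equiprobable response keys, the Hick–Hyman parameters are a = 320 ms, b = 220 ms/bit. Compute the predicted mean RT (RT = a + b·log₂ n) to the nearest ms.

log₂(2) = 1 bits, so RT = 320 + 220 × 1 ≈ 540.000 ms.

540 ms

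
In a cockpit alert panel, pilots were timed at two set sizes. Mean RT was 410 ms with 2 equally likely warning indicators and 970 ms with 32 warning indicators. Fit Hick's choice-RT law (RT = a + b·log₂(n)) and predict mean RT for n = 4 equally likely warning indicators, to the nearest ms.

RT is linear in log₂ n, so two points fix the line:
  b = (970 − 410) / (log₂ 32 − log₂ 2) = 560 / (5 − 1) = 140 ms/bit
  a = 410 − 140 × 1 = 270 ms
Then RT(4) = 270 + 140 × log₂ 4 = 270 + 140 × 2 ≈ 550.000 ms.

550 ms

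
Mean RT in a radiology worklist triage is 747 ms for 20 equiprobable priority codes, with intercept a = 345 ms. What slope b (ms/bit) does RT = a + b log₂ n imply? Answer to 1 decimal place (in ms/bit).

b = (747 − 345) / log₂(20) = 402 / 4.3219 = 93.014 ms/bit.

93.0 ms/bit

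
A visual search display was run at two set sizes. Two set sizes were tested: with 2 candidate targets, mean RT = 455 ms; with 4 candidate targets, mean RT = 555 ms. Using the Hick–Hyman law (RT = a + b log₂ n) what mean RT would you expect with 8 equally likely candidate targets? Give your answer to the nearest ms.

RT is linear in log₂ n, so two points fix the line:
  b = (555 − 455) / (log₂ 4 − log₂ 2) = 100 / (2 − 1) = 100 ms/bit
  a = 455 − 100 × 1 = 355 ms
Then RT(8) = 355 + 100 × log₂ 8 = 355 + 100 × 3 ≈ 655.000 ms.

655 ms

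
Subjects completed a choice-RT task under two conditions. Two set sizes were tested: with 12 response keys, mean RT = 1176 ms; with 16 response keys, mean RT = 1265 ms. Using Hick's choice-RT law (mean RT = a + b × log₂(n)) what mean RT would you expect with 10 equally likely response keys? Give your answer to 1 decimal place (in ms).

Solve the two-equation system in a and b:
  b = (1265 − 1176) / (log₂ 16 − log₂ 12) = 89 / (4 − 3.5850) = 214.438 ms/bit
  a = 1176 − 214.438 × 3.5850 = 407.246 ms
Then RT(10) = 407.246 + 214.438 × log₂ 10 = 407.246 + 214.438 × 3.3219 ≈ 1119.595 ms.

1119.6 ms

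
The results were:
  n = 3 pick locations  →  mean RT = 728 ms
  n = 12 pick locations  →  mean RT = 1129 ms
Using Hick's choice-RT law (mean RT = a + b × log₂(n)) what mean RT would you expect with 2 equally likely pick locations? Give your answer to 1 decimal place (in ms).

RT is linear in log₂ n, so two points fix the line:
  b = (1129 − 728) / (log₂ 12 − log₂ 3) = 401 / (3.5850 − 1.5850) = 200.500 ms/bit
  a = 728 − 200.500 × 1.5850 = 410.215 ms
Then RT(2) = 410.215 + 200.500 × log₂ 2 = 410.215 + 200.500 × 1 ≈ 610.715 ms.

610.7 ms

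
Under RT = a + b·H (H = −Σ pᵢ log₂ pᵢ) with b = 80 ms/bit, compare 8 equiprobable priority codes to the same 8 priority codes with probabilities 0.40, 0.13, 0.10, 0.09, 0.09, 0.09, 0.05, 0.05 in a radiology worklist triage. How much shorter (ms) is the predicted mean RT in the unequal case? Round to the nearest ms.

The RT saving is b·ΔH. Equiprobable H₀ = log₂(8) = 3.0000 bits; with the given probabilities H = 2.6138 bits.
b·(H₀ − H) = 80 × (3.0000 − 2.6138) = 30.90 ms.

31 ms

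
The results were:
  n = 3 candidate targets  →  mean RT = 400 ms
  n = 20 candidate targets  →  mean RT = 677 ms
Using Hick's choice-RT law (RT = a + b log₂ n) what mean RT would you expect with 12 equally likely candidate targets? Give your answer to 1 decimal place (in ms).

602.4 ms

Fit slope and intercept:
  b = (677 − 400) / (log₂ 20 − log₂ 3) = 277 / (4.3219 − 1.5850) = 101.207 ms/bit
  a = 400 − 101.207 × 1.5850 = 239.591 ms
Then RT(12) = 239.591 + 101.207 × log₂ 12 = 239.591 + 101.207 × 3.5850 ≈ 602.414 ms.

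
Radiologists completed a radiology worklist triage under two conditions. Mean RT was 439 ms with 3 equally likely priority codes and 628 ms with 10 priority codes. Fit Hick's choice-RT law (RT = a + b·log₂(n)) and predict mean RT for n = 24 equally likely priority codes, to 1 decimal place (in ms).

Solve the two-equation system in a and b:
  b = (628 − 439) / (log₂ 10 − log₂ 3) = 189 / (3.3219 − 1.5850) = 108.810 ms/bit
  a = 439 − 108.810 × 1.5850 = 266.540 ms
Then RT(24) = 266.540 + 108.810 × log₂ 24 = 266.540 + 108.810 × 4.5850 ≈ 765.431 ms.

765.4 ms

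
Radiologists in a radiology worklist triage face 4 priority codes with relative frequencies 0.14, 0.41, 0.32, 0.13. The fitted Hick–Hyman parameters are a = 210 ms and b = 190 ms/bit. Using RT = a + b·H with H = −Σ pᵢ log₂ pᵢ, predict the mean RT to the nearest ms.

Entropy contributions −pᵢ log₂ pᵢ: 0.3971, 0.5274, 0.5260, 0.3826; sum H = 1.8332 bits.
RT = a + bH = 210 + 190·1.8332 = 558.30 ms.

558 ms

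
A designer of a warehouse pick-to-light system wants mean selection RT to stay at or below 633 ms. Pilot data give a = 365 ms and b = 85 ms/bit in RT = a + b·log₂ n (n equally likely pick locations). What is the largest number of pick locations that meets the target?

85·log₂ n ≤ 633 − 365 = 268, giving log₂ n ≤ 3.1529 and n ≤ 8.895. The largest whole number is 8.

8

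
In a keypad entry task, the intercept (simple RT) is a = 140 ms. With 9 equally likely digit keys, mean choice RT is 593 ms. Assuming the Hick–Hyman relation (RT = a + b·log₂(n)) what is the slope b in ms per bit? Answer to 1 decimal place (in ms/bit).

b = (593 − 140) / log₂(9) = 453 / 3.1699 = 142.906 ms/bit.

142.9 ms/bit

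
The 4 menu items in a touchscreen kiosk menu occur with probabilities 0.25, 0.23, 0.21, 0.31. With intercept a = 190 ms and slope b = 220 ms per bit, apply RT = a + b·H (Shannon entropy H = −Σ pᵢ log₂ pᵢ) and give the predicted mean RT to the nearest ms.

Entropy contributions −pᵢ log₂ pᵢ: 0.5000, 0.4877, 0.4728, 0.5238; sum H = 1.9843 bits.
RT = a + bH = 190 + 220·1.9843 = 626.54 ms.

627 ms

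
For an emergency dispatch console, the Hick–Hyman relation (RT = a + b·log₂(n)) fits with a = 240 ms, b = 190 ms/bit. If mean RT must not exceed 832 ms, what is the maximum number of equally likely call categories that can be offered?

Information budget: (832 − 240)/190 = 3.1158 bits, so n ≤ 2^3.1158 = 8.669 → at most 8.

8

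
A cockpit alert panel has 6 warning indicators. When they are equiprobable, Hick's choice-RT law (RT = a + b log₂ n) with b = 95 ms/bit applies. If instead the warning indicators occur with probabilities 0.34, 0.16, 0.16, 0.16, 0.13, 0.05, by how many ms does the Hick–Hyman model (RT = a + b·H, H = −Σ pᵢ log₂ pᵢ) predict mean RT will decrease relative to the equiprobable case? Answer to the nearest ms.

18 ms

The RT saving is b·ΔH. Equiprobable H₀ = log₂(6) = 2.5850 bits; with the given probabilities H = 2.3970 bits.
b·(H₀ − H) = 95 × (2.5850 − 2.3970) = 17.86 ms.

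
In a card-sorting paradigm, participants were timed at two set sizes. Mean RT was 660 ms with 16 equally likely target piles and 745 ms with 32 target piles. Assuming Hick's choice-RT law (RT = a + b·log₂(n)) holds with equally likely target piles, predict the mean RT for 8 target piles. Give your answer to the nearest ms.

Fit slope and intercept:
  b = (745 − 660) / (log₂ 32 − log₂ 16) = 85 / (5 − 4) = 85 ms/bit
  a = 660 − 85 × 4 = 320 ms
Then RT(8) = 320 + 85 × log₂ 8 = 320 + 85 × 3 ≈ 575.000 ms.

575 ms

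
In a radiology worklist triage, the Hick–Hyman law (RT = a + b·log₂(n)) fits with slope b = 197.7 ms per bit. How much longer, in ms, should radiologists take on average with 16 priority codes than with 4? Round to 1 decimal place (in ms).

Only the slope matters, since a is common to both: ΔRT = b·log₂(n₂/n₁).
log₂(16) − log₂(4) = log₂(16/4) = log₂(4) = 2.
ΔRT = 197.7 × 2.0000 = 395.400 ms.

395.4 ms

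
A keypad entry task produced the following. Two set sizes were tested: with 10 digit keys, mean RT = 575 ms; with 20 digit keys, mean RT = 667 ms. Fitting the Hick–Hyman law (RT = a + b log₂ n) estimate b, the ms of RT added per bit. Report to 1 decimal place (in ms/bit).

92.0 ms/bit

b = (RT₂ − RT₁)/(log₂ n₂ − log₂ n₁) = (667 − 575)/(4.3219 − 3.3219) = 92.000 ms/bit.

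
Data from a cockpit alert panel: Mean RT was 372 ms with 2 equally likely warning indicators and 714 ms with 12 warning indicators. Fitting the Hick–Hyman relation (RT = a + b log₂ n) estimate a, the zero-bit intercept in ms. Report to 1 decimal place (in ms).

239.7 ms

Slope: b = (714 − 372) / (log₂ 12 − log₂ 2) = 342/2.5850 = 132.304 ms/bit.
a = RT₁ − b·log₂ n₁ = 372 − 132.304 × 1 = 239.696 ms.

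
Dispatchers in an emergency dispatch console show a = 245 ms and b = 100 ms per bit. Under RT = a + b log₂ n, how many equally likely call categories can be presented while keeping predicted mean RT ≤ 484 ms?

5

100·log₂ n ≤ 484 − 245 = 239, giving log₂ n ≤ 2.3900 and n ≤ 5.242. The largest whole number is 5.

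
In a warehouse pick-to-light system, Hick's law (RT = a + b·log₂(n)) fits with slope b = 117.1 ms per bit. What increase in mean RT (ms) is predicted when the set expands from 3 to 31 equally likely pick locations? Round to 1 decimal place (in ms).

394.5 ms

ΔRT = (a + b log₂ n₂) − (a + b log₂ n₁) = b·(log₂ n₂ − log₂ n₁).
log₂(31) − log₂(3) = 4.9542 − 1.5850 = 3.3692.
ΔRT = 117.1 × 3.3692 = 394.537 ms.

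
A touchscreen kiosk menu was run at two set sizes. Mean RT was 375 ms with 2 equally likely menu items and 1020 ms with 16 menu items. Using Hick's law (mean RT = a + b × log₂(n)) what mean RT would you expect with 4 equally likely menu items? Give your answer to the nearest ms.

590 ms

Solve the two-equation system in a and b:
  b = (1020 − 375) / (log₂ 16 − log₂ 2) = 645 / (4 − 1) = 215 ms/bit
  a = 375 − 215 × 1 = 160 ms
Then RT(4) = 160 + 215 × log₂ 4 = 160 + 215 × 2 ≈ 590.000 ms.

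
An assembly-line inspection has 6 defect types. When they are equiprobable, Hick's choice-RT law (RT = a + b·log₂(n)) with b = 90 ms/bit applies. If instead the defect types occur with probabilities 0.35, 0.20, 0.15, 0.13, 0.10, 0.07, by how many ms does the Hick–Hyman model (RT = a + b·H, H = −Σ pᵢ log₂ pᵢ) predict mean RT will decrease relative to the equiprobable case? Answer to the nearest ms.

Equiprobable entropy H₀ = log₂ 6 = 2.5850 bits.
Skewed entropy H = −Σ pᵢ log₂ pᵢ = 2.3884 bits.
ΔRT = b·(H₀ − H) = 90 × 0.1965 = 17.69 ms.

18 ms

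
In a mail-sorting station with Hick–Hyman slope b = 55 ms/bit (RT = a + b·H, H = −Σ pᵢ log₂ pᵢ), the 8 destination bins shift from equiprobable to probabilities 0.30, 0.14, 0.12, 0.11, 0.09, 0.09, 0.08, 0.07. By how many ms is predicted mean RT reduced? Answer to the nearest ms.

10 ms

Equiprobable entropy H₀ = log₂ 8 = 3.0000 bits.
Skewed entropy H = −Σ pᵢ log₂ pᵢ = 2.8209 bits.
ΔRT = b·(H₀ − H) = 55 × 0.1791 = 9.85 ms.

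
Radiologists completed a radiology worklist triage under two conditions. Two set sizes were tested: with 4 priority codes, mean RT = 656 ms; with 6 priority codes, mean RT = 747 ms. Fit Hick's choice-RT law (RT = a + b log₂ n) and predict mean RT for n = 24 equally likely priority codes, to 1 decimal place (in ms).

1058.1 ms

Fit slope and intercept:
  b = (747 − 656) / (log₂ 6 − log₂ 4) = 91 / (2.5850 − 2) = 155.566 ms/bit
  a = 656 − 155.566 × 2 = 344.869 ms
Then RT(24) = 344.869 + 155.566 × log₂ 24 = 344.869 + 155.566 × 4.5850 ≈ 1058.131 ms.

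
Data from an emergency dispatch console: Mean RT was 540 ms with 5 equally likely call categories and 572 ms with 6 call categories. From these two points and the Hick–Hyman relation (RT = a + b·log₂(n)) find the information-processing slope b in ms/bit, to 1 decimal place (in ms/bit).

Slope: b = (572 − 540) / (log₂ 6 − log₂ 5) = 32/0.2630 = 121.657 ms/bit.

121.7 ms/bit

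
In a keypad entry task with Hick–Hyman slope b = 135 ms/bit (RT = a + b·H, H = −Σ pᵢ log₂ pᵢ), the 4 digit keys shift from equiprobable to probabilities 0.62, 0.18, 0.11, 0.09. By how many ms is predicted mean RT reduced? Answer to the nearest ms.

63 ms

Equiprobable entropy H₀ = log₂ 4 = 2.0000 bits.
Skewed entropy H = −Σ pᵢ log₂ pᵢ = 1.5358 bits.
ΔRT = b·(H₀ − H) = 135 × 0.4642 = 62.66 ms.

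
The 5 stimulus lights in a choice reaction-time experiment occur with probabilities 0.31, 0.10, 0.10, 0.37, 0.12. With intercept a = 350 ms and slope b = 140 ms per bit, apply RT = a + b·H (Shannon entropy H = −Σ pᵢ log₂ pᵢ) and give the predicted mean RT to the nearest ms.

642 ms

Entropy contributions −pᵢ log₂ pᵢ: 0.5238, 0.3322, 0.3322, 0.5307, 0.3671; sum H = 2.0860 bits.
RT = a + bH = 350 + 140·2.0860 = 642.04 ms.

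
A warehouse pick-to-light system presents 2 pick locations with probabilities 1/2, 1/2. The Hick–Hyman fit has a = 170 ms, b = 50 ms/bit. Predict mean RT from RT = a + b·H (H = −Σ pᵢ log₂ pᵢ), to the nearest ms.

Each term −pᵢ log₂ pᵢ: 0.5·1 + 0.5·1; summed, H = 1.000 bits.
Mean RT = a + bH = 170 + 50·1.000 = 220.00 ms.

220 ms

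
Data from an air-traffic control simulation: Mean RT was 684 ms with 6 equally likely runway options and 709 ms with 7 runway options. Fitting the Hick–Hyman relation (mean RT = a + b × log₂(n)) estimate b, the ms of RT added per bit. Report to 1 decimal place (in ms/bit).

b = (RT₂ − RT₁)/(log₂ n₂ − log₂ n₁) = (709 − 684)/(2.8074 − 2.5850) = 112.414 ms/bit.

112.4 ms/bit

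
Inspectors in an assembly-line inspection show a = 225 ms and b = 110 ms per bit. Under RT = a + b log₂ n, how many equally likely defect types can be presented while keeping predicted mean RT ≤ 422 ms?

110·log₂ n ≤ 422 − 225 = 197, giving log₂ n ≤ 1.7909 and n ≤ 3.460. The largest whole number is 3.

3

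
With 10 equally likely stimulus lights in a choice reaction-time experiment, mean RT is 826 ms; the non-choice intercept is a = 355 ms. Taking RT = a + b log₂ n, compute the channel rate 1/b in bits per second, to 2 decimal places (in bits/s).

b = (826 − 355)/log₂ 10 = 471/3.3219 = 141.785 ms per bit = 0.14179 s/bit; the reciprocal is 7.053 bits/s.

7.05 bits/s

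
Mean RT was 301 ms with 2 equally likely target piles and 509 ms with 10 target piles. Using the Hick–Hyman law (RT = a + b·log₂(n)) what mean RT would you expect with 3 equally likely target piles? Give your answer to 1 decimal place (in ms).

353.4 ms

With log₂ n on the abscissa the relation is linear; from the two conditions:
  b = (509 − 301) / (log₂ 10 − log₂ 2) = 208 / (3.3219 − 1) = 89.581 ms/bit
  a = 301 − 89.581 × 1 = 211.419 ms
Then RT(3) = 211.419 + 89.581 × log₂ 3 = 211.419 + 89.581 × 1.5850 ≈ 353.401 ms.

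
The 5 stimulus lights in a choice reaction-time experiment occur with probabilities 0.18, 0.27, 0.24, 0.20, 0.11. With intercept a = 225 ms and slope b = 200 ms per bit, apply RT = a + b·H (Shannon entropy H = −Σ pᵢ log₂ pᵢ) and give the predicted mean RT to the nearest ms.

678 ms

Entropy contributions −pᵢ log₂ pᵢ: 0.4453, 0.5100, 0.4941, 0.4644, 0.3503; sum H = 2.2641 bits.
RT = a + bH = 225 + 200·2.2641 = 677.83 ms.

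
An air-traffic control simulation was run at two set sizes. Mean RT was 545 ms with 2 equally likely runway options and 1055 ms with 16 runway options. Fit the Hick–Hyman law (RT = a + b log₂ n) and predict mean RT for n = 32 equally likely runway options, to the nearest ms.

1225 ms

With log₂ n on the abscissa the relation is linear; from the two conditions:
  b = (1055 − 545) / (log₂ 16 − log₂ 2) = 510 / (4 − 1) = 170 ms/bit
  a = 545 − 170 × 1 = 375 ms
Then RT(32) = 375 + 170 × log₂ 32 = 375 + 170 × 5 ≈ 1225.000 ms.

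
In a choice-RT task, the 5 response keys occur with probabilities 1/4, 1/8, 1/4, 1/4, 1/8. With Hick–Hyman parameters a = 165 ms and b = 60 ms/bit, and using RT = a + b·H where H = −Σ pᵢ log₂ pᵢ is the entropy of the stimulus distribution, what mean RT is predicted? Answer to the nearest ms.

H = −Σ pᵢ log₂ pᵢ = 0.25·2 + 0.125·3 + 0.25·2 + 0.25·2 + 0.125·3 = 2.250 bits.
RT = 165 + 60 × 2.250 = 300.00 ms.

300 ms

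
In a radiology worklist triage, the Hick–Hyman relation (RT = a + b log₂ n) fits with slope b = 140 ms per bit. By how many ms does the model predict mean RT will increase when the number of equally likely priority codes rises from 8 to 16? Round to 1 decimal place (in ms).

140.0 ms

ΔRT = (a + b log₂ n₂) − (a + b log₂ n₁) = b·(log₂ n₂ − log₂ n₁).
log₂(16) − log₂(8) = log₂(16/8) = log₂(2) = 1.
ΔRT = 140 × 1.0000 = 140.000 ms.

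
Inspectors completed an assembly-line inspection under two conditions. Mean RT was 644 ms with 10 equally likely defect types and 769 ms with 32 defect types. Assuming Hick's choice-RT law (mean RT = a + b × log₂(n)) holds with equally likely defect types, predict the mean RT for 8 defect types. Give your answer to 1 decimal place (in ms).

Solve the two-equation system in a and b:
  b = (769 − 644) / (log₂ 32 − log₂ 10) = 125 / (5 − 3.3219) = 74.490 ms/bit
  a = 644 − 74.490 × 3.3219 = 396.549 ms
Then RT(8) = 396.549 + 74.490 × log₂ 8 = 396.549 + 74.490 × 3 ≈ 620.019 ms.

620.0 ms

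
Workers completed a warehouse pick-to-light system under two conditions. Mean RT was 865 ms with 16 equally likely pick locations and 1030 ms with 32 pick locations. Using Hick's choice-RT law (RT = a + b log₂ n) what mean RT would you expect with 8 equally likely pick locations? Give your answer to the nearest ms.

With log₂ n on the abscissa the relation is linear; from the two conditions:
  b = (1030 − 865) / (log₂ 32 − log₂ 16) = 165 / (5 − 4) = 165 ms/bit
  a = 865 − 165 × 4 = 205 ms
Then RT(8) = 205 + 165 × log₂ 8 = 205 + 165 × 3 ≈ 700.000 ms.

700 ms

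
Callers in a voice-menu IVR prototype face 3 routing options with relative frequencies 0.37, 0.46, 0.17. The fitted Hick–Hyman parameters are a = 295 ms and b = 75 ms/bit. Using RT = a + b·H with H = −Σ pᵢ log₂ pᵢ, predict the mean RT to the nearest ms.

406 ms

H = 0.37·log₂(1/0.37) + 0.46·log₂(1/0.46) + 0.17·log₂(1/0.17) = 1.4807 bits.
RT = 295 + 75 × 1.4807 = 406.05 ms.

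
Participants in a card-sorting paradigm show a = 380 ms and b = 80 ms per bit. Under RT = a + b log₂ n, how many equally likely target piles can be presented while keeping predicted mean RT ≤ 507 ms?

Information budget: (507 − 380)/80 = 1.5875 bits, so n ≤ 2^1.5875 = 3.005 → at most 3.

3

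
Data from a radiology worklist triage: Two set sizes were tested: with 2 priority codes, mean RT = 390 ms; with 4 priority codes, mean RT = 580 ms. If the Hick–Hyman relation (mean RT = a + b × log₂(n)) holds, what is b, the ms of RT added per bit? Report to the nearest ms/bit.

190 ms/bit

b = (RT₂ − RT₁)/(log₂ n₂ − log₂ n₁) = (580 − 390)/(2 − 1) = 190 ms/bit.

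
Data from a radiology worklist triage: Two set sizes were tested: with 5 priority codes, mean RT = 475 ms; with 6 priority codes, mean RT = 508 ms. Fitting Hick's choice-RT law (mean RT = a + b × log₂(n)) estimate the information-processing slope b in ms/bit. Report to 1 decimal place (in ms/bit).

125.5 ms/bit

Slope: b = (508 − 475) / (log₂ 6 − log₂ 5) = 33/0.2630 = 125.459 ms/bit.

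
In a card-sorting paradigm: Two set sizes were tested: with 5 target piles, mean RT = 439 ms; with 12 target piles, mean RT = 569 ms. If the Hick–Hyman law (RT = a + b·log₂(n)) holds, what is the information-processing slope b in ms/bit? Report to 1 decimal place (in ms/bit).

102.9 ms/bit

b = (RT₂ − RT₁)/(log₂ n₂ − log₂ n₁) = (569 − 439)/(3.5850 − 2.3219) = 102.927 ms/bit.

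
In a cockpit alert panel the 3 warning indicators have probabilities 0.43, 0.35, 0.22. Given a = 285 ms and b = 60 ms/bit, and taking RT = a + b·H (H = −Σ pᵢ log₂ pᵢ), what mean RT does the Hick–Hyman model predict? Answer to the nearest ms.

377 ms

H = 0.43·log₂(1/0.43) + 0.35·log₂(1/0.35) + 0.22·log₂(1/0.22) = 1.5342 bits.
RT = 285 + 60 × 1.5342 = 377.05 ms.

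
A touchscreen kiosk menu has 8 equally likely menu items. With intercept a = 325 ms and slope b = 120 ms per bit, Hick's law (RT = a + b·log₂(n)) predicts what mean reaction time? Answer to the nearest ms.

log₂(8) = 3 bits, so RT = 325 + 120 × 3 ≈ 685.000 ms.

685 ms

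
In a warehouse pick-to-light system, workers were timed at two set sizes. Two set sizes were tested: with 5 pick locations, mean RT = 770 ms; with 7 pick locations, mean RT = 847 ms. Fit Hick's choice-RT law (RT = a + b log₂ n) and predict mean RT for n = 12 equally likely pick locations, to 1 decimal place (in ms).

970.3 ms

RT is linear in log₂ n, so two points fix the line:
  b = (847 − 770) / (log₂ 7 − log₂ 5) = 77 / (2.8074 − 2.3219) = 158.623 ms/bit
  a = 770 − 158.623 × 2.3219 = 401.688 ms
Then RT(12) = 401.688 + 158.623 × log₂ 12 = 401.688 + 158.623 × 3.5850 ≈ 970.347 ms.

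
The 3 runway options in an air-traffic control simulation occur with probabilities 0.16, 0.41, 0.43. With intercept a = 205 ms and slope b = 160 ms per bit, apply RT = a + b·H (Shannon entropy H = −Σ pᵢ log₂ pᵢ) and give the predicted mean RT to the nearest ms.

441 ms

H = 0.16·log₂(1/0.16) + 0.41·log₂(1/0.41) + 0.43·log₂(1/0.43) = 1.4740 bits.
RT = 205 + 160 × 1.4740 = 440.83 ms.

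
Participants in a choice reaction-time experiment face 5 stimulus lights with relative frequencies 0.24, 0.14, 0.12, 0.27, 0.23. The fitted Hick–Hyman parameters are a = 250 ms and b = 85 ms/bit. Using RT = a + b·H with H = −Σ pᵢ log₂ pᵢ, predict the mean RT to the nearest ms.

442 ms

H = 0.24·log₂(1/0.24) + 0.14·log₂(1/0.14) + 0.12·log₂(1/0.12) + 0.27·log₂(1/0.27) + 0.23·log₂(1/0.23) = 2.2560 bits.
RT = 250 + 85 × 2.2560 = 441.76 ms.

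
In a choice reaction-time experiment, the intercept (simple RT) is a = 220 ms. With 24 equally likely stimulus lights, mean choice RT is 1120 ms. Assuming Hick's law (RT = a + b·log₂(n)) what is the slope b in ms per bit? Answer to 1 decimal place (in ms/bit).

log₂(24) = 4.5850 bits.
b = (RT − a)/log₂ n = (1120 − 220) / 4.5850 = 196.294 ms/bit.

196.3 ms/bit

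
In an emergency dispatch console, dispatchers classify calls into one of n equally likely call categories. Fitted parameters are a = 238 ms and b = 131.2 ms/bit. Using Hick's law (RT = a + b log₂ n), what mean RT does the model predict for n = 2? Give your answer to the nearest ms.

369 ms

log₂(2) = 1 bits, so RT = 238 + 131.2 × 1 ≈ 369.200 ms.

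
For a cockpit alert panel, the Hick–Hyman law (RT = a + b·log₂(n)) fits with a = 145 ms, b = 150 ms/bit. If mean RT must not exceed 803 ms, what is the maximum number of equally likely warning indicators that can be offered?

Set 145 + 150·log₂ n ≤ 803 → log₂ n ≤ (803 − 145)/150 = 4.3867.
So n ≤ 2^4.3867 = 20.918; the largest integer n is 20.

20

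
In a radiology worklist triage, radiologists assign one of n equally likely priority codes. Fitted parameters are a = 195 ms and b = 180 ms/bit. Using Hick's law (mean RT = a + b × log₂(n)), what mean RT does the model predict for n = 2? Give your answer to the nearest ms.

log₂(2) = 1 bits, so RT = 195 + 180 × 1 ≈ 375.000 ms.

375 ms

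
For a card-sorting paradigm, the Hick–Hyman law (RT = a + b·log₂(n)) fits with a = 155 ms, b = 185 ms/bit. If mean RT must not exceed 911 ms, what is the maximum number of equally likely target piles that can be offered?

16

Information budget: (911 − 155)/185 = 4.0865 bits, so n ≤ 2^4.0865 = 16.988 → at most 16.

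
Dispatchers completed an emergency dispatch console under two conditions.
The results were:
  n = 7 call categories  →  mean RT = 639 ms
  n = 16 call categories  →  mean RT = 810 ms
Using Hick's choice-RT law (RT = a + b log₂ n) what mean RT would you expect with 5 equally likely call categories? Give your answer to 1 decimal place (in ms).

569.4 ms

Solve the two-equation system in a and b:
  b = (810 − 639) / (log₂ 16 − log₂ 7) = 171 / (4 − 2.8074) = 143.379 ms/bit
  a = 639 − 143.379 × 2.8074 = 236.485 ms
Then RT(5) = 236.485 + 143.379 × log₂ 5 = 236.485 + 143.379 × 2.3219 ≈ 569.400 ms.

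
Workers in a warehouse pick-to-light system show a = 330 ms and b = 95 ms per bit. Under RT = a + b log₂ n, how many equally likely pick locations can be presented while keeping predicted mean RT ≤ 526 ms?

4

Information budget: (526 − 330)/95 = 2.0632 bits, so n ≤ 2^2.0632 = 4.179 → at most 4.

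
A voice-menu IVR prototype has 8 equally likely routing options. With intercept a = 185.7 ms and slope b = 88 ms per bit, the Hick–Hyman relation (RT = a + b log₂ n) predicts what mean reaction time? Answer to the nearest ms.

log₂(8) = 3 bits, so RT = 185.7 + 88 × 3 ≈ 449.700 ms.

450 ms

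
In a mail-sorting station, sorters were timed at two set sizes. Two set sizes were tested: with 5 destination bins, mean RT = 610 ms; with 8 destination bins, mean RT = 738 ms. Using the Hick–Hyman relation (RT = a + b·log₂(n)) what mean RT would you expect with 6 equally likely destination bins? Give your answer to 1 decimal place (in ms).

659.7 ms

Fit slope and intercept:
  b = (738 − 610) / (log₂ 8 − log₂ 5) = 128 / (3 − 2.3219) = 188.771 ms/bit
  a = 610 − 188.771 × 2.3219 = 171.688 ms
Then RT(6) = 171.688 + 188.771 × log₂ 6 = 171.688 + 188.771 × 2.5850 ≈ 659.653 ms.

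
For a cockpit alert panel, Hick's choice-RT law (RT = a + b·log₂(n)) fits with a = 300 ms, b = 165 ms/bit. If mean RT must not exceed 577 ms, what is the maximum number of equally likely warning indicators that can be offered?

Information budget: (577 − 300)/165 = 1.6788 bits, so n ≤ 2^1.6788 = 3.202 → at most 3.

3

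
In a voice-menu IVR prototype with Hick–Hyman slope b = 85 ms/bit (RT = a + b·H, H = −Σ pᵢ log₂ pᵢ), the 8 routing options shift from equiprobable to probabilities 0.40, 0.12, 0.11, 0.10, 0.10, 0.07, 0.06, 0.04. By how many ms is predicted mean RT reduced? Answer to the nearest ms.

Equiprobable entropy H₀ = log₂ 8 = 3.0000 bits.
Skewed entropy H = −Σ pᵢ log₂ pᵢ = 2.6084 bits.
ΔRT = b·(H₀ − H) = 85 × 0.3916 = 33.29 ms.

33 ms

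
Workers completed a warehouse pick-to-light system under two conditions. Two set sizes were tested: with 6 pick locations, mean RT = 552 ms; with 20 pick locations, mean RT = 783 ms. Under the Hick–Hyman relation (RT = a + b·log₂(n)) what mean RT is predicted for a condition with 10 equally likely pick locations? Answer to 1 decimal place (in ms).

Fit slope and intercept:
  b = (783 − 552) / (log₂ 20 − log₂ 6) = 231 / (4.3219 − 2.5850) = 132.991 ms/bit
  a = 552 − 132.991 × 2.5850 = 208.224 ms
Then RT(10) = 208.224 + 132.991 × log₂ 10 = 208.224 + 132.991 × 3.3219 ≈ 650.009 ms.

650.0 ms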